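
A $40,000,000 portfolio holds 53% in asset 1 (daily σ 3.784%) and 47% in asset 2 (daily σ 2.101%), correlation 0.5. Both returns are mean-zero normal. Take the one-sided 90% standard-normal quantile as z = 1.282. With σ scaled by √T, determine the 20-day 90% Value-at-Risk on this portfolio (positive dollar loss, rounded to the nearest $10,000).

σ_p = √(0.53²·3.784² + 0.47²·2.101² + 2·0.5·0.53·0.47·3.784·2.101) = 2.642%.
σ_{20d} = 2.642% × √20 = 11.815%.
VaR = 1.282 × 11.815% = 15.147%; on $40,000,000 that is $6,058,800.

$6,060,000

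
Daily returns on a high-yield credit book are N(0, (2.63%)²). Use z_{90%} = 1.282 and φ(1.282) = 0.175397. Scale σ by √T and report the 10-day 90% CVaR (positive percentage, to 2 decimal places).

σ_{10d} = 2.63% × √10 = 8.317%.
ES multiplier = φ(z)/(1−α) = 0.175397/0.1 = 1.754.
ES = 8.317% × 1.754 = 14.588%.

14.59%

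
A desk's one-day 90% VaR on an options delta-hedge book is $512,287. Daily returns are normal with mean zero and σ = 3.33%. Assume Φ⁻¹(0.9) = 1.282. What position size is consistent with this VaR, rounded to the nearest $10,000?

VaR as a fraction of value: z·σ = 1.282 × 3.33% = 4.26906%.
Position = $512,287 / 0.0426906 = $11,999,995.

$12,000,000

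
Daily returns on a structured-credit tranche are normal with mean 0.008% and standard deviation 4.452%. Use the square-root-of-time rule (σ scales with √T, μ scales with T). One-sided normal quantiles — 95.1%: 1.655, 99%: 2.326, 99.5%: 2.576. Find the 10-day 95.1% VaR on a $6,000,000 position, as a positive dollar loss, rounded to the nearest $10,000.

σ_{10d} = 4.452% × √10 = 14.078%; μ_{10d} = 10 × 0.008% = 0.080%.
VaR = −(0.080%) + 1.655 × 14.078% = 23.219%.
On $6,000,000: 0.23219 × $6,000,000 = $1,393,140.

$1,390,000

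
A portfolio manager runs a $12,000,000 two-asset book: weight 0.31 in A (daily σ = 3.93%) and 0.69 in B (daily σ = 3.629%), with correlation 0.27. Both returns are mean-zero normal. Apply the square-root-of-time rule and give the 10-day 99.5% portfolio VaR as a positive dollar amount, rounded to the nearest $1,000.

σ_p = √(0.31²·3.93² + 0.69²·3.629² + 2·0.27·0.31·0.69·3.93·3.629) = 3.066%.
σ_{10d} = 3.066% × √10 = 9.696%.
z(99.5%) = 2.576.
VaR = 2.576 × 9.696% = 24.977%; on $12,000,000 that is $2,997,240.

$2,997,000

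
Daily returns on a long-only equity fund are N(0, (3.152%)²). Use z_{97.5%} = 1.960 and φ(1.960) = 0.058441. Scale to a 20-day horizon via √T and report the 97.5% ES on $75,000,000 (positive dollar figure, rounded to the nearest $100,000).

$24,700,000

σ_{20d} = 3.152% × √20 = 14.096%.
ES multiplier = φ(z)/(1−α) = 0.058441/0.025 = 2.338.
ES = 14.096% × 2.338 = 32.956%; on $75,000,000: $24,717,000.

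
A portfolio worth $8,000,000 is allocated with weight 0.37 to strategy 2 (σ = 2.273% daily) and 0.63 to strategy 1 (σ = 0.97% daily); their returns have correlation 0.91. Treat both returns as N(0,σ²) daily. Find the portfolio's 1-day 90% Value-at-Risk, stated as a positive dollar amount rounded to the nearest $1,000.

σ_p² = 0.37²·2.273² + 0.63²·0.97² + 2·0.91·0.37·0.63·2.273·0.97 = 2.0161 (%²).
σ_p = √2.0161 = 1.420%.
At 90%, z = 1.282.
VaR = 1.282 × 1.420% = 1.820%; on $8,000,000 that is $145,600.

$146,000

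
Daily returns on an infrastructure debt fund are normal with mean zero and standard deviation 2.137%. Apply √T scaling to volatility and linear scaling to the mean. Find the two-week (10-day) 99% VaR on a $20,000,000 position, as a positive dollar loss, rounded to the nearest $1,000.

At 99%, z = 2.326.
σ_{10d} = 2.137% × √10 = 6.758%.
VaR = 2.326 × 6.758% = 15.719%.
On $20,000,000: 0.15719 × $20,000,000 = $3,143,800.

$3,144,000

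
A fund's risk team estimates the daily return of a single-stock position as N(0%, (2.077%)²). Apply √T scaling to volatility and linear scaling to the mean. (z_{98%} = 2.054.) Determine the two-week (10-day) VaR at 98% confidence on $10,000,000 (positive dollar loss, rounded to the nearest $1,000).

σ_{10d} = 2.077% × √10 = 6.568%.
VaR = 2.054 × 6.568% = 13.491%.
On $10,000,000: 0.13491 × $10,000,000 = $1,349,100.

$1,349,000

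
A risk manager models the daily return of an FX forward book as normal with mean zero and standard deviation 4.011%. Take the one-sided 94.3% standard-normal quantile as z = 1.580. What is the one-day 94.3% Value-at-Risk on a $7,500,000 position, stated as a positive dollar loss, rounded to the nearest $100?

$475,300

VaR = z·σ = 1.580 × 4.011% = 6.337%.
On $7,500,000: 0.06337 × $7,500,000 = $475,275.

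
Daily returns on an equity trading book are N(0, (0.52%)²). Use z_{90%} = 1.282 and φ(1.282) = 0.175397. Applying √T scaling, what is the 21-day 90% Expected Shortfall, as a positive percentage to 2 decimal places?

4.18%

σ_{21d} = 0.52% × √21 = 2.383%.
ES multiplier = φ(z)/(1−α) = 0.175397/0.1 = 1.754.
ES = 2.383% × 1.754 = 4.180%.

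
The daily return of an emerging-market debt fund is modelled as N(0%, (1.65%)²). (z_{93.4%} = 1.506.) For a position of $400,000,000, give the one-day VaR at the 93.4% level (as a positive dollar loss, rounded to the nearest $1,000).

VaR = z·σ = 1.506 × 1.65% = 2.485%.
On $400,000,000: 0.02485 × $400,000,000 = $9,940,000.

$9,940,000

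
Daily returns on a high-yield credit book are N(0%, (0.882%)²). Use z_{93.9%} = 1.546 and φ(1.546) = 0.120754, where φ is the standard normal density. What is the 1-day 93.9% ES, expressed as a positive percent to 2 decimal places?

Tail multiplier: φ(z)/(1−α) = 0.120754 / 0.061 = 1.980.
ES = 0.882% × 1.980 = 1.746%.

1.75%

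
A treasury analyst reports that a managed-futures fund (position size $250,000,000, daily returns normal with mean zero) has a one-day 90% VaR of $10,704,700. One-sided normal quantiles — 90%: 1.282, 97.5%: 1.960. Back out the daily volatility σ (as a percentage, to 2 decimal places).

3.34%

VaR as a fraction: $10,704,700 / $250,000,000 = 4.282%.
σ = VaR / z = 4.282% / 1.282 = 3.340%.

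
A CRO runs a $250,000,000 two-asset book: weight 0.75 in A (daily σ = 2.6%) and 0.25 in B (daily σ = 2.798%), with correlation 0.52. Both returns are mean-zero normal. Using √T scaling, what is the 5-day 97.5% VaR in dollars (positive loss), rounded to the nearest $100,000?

$26,200,000

σ_p = √(0.75²·2.6² + 0.25²·2.798² + 2·0.52·0.75·0.25·2.6·2.798) = 2.390%.
σ_{5d} = 2.390% × √5 = 5.344%.
z(97.5%) = 1.960.
VaR = 1.960 × 5.344% = 10.474%; on $250,000,000 that is $26,185,000.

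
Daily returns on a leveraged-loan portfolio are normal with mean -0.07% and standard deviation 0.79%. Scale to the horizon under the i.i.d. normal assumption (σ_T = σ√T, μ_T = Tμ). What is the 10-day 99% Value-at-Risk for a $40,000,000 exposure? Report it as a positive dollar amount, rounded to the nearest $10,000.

At 99%, z = 2.326.
σ_{10d} = 0.79% × √10 = 2.498%; μ_{10d} = 10 × -0.07% = -0.700%.
VaR = −(-0.700%) + 2.326 × 2.498% = 6.510%.
On $40,000,000: 0.06510 × $40,000,000 = $2,604,000.

$2,600,000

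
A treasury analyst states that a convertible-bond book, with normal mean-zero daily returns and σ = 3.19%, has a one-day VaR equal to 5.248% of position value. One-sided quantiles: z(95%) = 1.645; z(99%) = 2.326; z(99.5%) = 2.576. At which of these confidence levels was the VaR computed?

95%

Implied z = VaR/σ = 5.248 / 3.19 = 1.645.
This matches z(95%) = 1.645.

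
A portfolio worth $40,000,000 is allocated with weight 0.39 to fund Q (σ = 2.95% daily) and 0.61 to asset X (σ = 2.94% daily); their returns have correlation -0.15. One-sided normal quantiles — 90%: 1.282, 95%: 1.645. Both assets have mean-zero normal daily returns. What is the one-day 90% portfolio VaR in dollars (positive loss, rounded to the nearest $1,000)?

$1,015,000

σ_p² = 0.39²·2.95² + 0.61²·2.94² + 2·-0.15·0.39·0.61·2.95·2.94 = 3.9209 (%²).
σ_p = √3.9209 = 1.980%.
VaR = 1.282 × 1.980% = 2.538%; on $40,000,000 that is $1,015,200.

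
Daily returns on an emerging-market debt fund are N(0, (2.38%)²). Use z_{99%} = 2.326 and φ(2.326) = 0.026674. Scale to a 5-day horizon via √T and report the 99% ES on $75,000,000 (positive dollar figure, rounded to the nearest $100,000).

$10,600,000

σ_{5d} = 2.38% × √5 = 5.322%.
ES multiplier = φ(z)/(1−α) = 0.026674/0.01 = 2.667.
ES = 5.322% × 2.667 = 14.194%; on $75,000,000: $10,645,500.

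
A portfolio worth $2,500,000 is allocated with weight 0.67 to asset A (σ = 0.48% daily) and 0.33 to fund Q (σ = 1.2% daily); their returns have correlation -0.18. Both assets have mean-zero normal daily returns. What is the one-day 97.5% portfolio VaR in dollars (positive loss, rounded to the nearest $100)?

$22,700

σ_p² = 0.67²·0.48² + 0.33²·1.2² + 2·-0.18·0.67·0.33·0.48·1.2 = 0.2144 (%²).
σ_p = √0.2144 = 0.463%.
At 97.5%, z = 1.960.
VaR = 1.960 × 0.463% = 0.907%; on $2,500,000 that is $22,675.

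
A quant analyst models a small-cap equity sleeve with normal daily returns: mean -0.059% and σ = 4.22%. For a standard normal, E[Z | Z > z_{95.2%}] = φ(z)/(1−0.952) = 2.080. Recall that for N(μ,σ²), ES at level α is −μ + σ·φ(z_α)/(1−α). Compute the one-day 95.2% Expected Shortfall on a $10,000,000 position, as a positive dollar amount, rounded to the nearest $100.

$883,700

ES = −(-0.059%) + 4.22% × 2.080 = 8.837%.
On $10,000,000: 0.08837 × $10,000,000 = $883,700.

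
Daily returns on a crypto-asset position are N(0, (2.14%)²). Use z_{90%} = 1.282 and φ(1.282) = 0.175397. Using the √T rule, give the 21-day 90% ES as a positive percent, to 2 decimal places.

σ_{21d} = 2.14% × √21 = 9.807%.
ES multiplier = φ(z)/(1−α) = 0.175397/0.1 = 1.754.
ES = 9.807% × 1.754 = 17.201%.

17.20%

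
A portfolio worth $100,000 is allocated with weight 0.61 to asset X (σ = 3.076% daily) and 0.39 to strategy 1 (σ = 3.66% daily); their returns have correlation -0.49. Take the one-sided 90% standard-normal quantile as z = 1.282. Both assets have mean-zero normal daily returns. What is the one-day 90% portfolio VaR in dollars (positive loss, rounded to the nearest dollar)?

σ_p² = 0.61²·3.076² + 0.39²·3.66² + 2·-0.49·0.61·0.39·3.076·3.66 = 2.9334 (%²).
σ_p = √2.9334 = 1.713%.
VaR = 1.282 × 1.713% = 2.196%; on $100,000 that is $2,196.

$2,196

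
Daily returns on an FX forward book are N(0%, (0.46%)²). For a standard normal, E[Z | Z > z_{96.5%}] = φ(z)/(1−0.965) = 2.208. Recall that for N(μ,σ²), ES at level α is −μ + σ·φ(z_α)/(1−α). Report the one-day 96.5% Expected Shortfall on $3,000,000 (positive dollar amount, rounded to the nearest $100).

$30,500

ES = 0.46% × 2.208 = 1.016%.
On $3,000,000: 0.01016 × $3,000,000 = $30,480.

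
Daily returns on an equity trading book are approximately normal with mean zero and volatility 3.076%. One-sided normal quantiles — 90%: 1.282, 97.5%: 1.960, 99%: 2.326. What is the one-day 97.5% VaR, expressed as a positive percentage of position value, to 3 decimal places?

VaR = z·σ = 1.960 × 3.076% = 6.029%.

6.029%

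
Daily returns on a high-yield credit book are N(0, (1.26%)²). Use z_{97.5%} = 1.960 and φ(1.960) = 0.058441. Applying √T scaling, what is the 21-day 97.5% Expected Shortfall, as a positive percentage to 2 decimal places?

13.50%

σ_{21d} = 1.26% × √21 = 5.774%.
ES multiplier = φ(z)/(1−α) = 0.058441/0.025 = 2.338.
ES = 5.774% × 2.338 = 13.500%.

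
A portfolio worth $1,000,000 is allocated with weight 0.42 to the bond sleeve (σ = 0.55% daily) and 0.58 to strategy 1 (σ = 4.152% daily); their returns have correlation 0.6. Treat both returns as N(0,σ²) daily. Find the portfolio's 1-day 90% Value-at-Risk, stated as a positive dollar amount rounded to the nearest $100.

σ_p² = 0.42²·0.55² + 0.58²·4.152² + 2·0.6·0.42·0.58·0.55·4.152 = 6.5201 (%²).
σ_p = √6.5201 = 2.553%.
At 90%, z = 1.282.
VaR = 1.282 × 2.553% = 3.273%; on $1,000,000 that is $32,730.

$32,700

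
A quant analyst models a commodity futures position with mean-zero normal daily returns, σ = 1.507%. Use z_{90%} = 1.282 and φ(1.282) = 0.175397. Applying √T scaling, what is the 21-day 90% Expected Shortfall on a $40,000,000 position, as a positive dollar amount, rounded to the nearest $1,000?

σ_{21d} = 1.507% × √21 = 6.906%.
ES multiplier = φ(z)/(1−α) = 0.175397/0.1 = 1.754.
ES = 6.906% × 1.754 = 12.113%; on $40,000,000: $4,845,200.

$4,845,000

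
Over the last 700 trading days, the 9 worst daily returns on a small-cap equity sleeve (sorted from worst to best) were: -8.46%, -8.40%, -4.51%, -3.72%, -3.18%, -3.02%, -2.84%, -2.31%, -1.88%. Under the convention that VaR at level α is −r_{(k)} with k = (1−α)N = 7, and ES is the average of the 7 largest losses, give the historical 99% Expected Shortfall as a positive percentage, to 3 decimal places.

4.876%

The 7 worst returns sum to -34.13%.
ES = −(-34.13%) / 7 = 4.8757…% ≈ 4.876%.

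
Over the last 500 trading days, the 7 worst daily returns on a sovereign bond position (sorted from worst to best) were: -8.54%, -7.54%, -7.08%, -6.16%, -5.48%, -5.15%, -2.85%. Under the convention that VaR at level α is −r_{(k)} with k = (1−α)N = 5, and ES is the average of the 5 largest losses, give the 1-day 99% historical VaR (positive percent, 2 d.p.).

k = 5; the 5th lowest return is -5.48%, so VaR = 5.48%.

5.48%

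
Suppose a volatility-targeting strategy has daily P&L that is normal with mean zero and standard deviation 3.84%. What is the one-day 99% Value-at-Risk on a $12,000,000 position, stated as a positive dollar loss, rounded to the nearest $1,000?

$1,072,000

At 99% one-sided, z = 2.326.
VaR = z·σ = 2.326 × 3.84% = 8.932%.
On $12,000,000: 0.08932 × $12,000,000 = $1,071,840.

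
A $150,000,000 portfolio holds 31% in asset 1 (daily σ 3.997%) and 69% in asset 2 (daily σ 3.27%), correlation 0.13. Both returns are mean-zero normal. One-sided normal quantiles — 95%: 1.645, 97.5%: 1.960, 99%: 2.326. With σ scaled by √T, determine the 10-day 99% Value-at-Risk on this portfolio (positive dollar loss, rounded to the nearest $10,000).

σ_p = √(0.31²·3.997² + 0.69²·3.27² + 2·0.13·0.31·0.69·3.997·3.27) = 2.712%.
σ_{10d} = 2.712% × √10 = 8.576%.
VaR = 2.326 × 8.576% = 19.948%; on $150,000,000 that is $29,922,000.

$29,920,000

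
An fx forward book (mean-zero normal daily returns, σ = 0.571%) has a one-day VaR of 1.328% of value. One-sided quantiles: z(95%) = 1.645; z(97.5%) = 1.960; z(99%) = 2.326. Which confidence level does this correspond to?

99%

Implied z = VaR/σ = 1.328 / 0.571 = 2.326.
This matches z(99%) = 2.326.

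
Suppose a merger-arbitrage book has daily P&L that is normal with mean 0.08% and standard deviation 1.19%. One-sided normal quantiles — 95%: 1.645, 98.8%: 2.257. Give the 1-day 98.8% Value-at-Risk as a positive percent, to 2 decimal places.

VaR = −μ + z·σ = −(0.08%) + 2.257 × 1.19% = 2.606%.

2.61%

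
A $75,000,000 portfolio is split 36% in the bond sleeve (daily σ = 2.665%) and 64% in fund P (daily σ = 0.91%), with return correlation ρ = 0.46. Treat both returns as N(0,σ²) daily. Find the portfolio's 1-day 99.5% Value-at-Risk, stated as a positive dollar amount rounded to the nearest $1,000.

$2,573,000

σ_p² = 0.36²·2.665² + 0.64²·0.91² + 2·0.46·0.36·0.64·2.665·0.91 = 1.7737 (%²).
σ_p = √1.7737 = 1.332%.
At 99.5%, z = 2.576.
VaR = 2.576 × 1.332% = 3.431%; on $75,000,000 that is $2,573,250.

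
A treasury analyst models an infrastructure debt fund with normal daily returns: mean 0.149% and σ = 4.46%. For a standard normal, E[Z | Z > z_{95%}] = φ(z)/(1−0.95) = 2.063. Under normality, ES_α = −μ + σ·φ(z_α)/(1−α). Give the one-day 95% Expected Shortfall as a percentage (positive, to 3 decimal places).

9.052%

ES = −(0.149%) + 4.46% × 2.063 = 9.052%.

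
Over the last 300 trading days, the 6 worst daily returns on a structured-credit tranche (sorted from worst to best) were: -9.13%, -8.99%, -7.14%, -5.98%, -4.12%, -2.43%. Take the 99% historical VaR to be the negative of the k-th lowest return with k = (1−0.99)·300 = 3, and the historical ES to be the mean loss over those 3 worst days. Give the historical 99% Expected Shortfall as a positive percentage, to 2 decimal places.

The 3 worst returns sum to -25.26%.
ES = −(-25.26%) / 3 = 8.42%.

8.42%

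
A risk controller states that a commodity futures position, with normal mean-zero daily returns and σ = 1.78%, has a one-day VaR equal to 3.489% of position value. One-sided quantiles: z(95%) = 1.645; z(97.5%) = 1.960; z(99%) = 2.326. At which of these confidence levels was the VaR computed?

97.5%

Implied z = VaR/σ = 3.489 / 1.78 = 1.960.
This matches z(97.5%) = 1.960.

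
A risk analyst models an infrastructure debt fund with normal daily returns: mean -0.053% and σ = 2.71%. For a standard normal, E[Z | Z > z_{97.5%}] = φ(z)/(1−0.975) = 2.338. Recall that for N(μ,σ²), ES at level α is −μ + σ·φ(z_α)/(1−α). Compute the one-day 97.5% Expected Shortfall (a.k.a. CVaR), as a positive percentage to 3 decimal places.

6.389%

ES = −(-0.053%) + 2.71% × 2.338 = 6.389%.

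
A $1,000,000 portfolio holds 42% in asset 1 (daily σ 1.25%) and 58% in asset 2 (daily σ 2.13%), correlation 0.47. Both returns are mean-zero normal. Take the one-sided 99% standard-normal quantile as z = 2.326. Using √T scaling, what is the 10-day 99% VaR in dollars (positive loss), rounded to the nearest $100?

σ_p = √(0.42²·1.25² + 0.58²·2.13² + 2·0.47·0.42·0.58·1.25·2.13) = 1.553%.
σ_{10d} = 1.553% × √10 = 4.911%.
VaR = 2.326 × 4.911% = 11.423%; on $1,000,000 that is $114,230.

$114,200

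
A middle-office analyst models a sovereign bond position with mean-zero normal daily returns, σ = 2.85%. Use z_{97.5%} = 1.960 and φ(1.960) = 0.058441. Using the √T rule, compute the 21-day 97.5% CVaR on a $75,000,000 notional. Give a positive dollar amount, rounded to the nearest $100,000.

$22,900,000

σ_{21d} = 2.85% × √21 = 13.060%.
ES multiplier = φ(z)/(1−α) = 0.058441/0.025 = 2.338.
ES = 13.060% × 2.338 = 30.534%; on $75,000,000: $22,900,500.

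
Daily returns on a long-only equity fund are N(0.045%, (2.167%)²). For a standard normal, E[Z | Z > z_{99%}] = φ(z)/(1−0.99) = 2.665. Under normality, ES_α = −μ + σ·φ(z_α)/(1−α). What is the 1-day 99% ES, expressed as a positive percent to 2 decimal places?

5.73%

ES = −(0.045%) + 2.167% × 2.665 = 5.730%.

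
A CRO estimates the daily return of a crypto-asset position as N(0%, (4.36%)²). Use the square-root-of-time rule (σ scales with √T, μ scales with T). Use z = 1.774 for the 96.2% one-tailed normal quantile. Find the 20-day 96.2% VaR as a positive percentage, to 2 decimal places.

34.59%

σ_{20d} = 4.36% × √20 = 19.499%.
VaR = 1.774 × 19.499% = 34.591%.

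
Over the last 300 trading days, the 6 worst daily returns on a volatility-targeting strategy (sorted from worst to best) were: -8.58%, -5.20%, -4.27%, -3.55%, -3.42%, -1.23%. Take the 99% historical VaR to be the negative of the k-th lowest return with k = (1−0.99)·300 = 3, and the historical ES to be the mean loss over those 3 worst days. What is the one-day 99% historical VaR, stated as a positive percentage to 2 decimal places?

4.27%

k = 3; the 3rd lowest return is -4.27%, so VaR = 4.27%.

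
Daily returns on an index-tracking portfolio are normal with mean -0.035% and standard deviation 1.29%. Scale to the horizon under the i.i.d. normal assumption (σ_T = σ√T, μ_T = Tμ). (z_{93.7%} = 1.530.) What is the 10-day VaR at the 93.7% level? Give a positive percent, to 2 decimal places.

6.59%

σ_{10d} = 1.29% × √10 = 4.079%; μ_{10d} = 10 × -0.035% = -0.350%.
VaR = −(-0.350%) + 1.530 × 4.079% = 6.591%.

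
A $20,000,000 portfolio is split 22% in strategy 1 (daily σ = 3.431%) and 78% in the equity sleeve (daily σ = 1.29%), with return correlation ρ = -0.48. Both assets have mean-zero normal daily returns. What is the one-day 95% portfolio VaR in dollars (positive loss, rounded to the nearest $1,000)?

σ_p² = 0.22²·3.431² + 0.78²·1.29² + 2·-0.48·0.22·0.78·3.431·1.29 = 0.8531 (%²).
σ_p = √0.8531 = 0.924%.
At 95%, z = 1.645.
VaR = 1.645 × 0.924% = 1.520%; on $20,000,000 that is $304,000.

$304,000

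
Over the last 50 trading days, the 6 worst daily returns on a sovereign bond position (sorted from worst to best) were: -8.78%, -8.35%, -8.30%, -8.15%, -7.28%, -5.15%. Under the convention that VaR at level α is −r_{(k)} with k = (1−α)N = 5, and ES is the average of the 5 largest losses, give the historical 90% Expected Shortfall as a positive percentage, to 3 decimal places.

The 5 worst returns sum to -40.86%.
ES = −(-40.86%) / 5 = 8.172%.

8.172%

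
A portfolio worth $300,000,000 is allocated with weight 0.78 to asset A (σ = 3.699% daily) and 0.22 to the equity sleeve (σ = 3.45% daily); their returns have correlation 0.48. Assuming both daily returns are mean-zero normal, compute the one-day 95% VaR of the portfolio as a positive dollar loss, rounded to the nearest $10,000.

$16,370,000

σ_p² = 0.78²·3.699² + 0.22²·3.45² + 2·0.48·0.78·0.22·3.699·3.45 = 11.0029 (%²).
σ_p = √11.0029 = 3.317%.
At 95%, z = 1.645.
VaR = 1.645 × 3.317% = 5.456%; on $300,000,000 that is $16,368,000.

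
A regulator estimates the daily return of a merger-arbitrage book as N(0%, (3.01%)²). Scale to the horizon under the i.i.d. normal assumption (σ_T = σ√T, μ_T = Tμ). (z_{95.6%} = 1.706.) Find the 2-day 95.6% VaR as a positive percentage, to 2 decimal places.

σ_{2d} = 3.01% × √2 = 4.257%.
VaR = 1.706 × 4.257% = 7.262%.

7.26%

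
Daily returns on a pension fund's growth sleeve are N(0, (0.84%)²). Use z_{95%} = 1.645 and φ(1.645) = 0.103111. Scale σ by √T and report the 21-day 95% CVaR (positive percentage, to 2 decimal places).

7.94%

σ_{21d} = 0.84% × √21 = 3.849%.
ES multiplier = φ(z)/(1−α) = 0.103111/0.05 = 2.062.
ES = 3.849% × 2.062 = 7.937%.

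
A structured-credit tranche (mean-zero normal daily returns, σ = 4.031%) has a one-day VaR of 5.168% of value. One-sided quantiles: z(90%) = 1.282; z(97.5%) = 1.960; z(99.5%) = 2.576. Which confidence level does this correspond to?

90%

Implied z = VaR/σ = 5.168 / 4.031 = 1.282.
This matches z(90%) = 1.282.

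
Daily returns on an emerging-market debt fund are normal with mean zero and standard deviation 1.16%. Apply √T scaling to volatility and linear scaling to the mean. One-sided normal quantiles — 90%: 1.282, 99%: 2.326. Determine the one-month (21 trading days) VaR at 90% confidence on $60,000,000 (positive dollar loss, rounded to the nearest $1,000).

$4,089,000

σ_{21d} = 1.16% × √21 = 5.316%.
VaR = 1.282 × 5.316% = 6.815%.
On $60,000,000: 0.06815 × $60,000,000 = $4,089,000.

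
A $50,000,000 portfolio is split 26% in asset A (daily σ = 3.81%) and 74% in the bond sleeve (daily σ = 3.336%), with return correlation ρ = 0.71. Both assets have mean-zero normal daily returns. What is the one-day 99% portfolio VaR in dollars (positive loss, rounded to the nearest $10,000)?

σ_p² = 0.26²·3.81² + 0.74²·3.336² + 2·0.71·0.26·0.74·3.81·3.336 = 10.5480 (%²).
σ_p = √10.5480 = 3.248%.
At 99%, z = 2.326.
VaR = 2.326 × 3.248% = 7.555%; on $50,000,000 that is $3,777,500.

$3,780,000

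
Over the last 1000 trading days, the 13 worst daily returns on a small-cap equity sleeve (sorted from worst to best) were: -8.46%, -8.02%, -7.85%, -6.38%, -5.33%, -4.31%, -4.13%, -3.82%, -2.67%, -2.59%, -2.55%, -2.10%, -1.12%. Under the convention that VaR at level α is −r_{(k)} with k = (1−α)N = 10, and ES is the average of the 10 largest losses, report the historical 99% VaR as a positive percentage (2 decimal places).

2.59%

k = 10; the 10th lowest return is -2.59%, so VaR = 2.59%.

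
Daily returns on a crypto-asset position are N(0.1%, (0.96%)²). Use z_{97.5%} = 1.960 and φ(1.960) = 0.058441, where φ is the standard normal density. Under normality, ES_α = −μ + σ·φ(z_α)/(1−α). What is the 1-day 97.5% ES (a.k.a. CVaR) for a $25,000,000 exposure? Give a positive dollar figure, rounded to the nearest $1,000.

$536,000

Tail multiplier: φ(z)/(1−α) = 0.058441 / 0.025 = 2.338.
ES = −(0.1%) + 0.96% × 2.338 = 2.144%.
On $25,000,000: 0.02144 × $25,000,000 = $536,000.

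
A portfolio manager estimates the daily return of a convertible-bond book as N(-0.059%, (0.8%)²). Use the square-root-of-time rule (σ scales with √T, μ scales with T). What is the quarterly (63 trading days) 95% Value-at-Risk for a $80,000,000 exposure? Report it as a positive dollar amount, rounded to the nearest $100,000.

$11,300,000

At 95%, z = 1.645.
σ_{63d} = 0.8% × √63 = 6.350%; μ_{63d} = 63 × -0.059% = -3.717%.
VaR = −(-3.717%) + 1.645 × 6.350% = 14.163%.
On $80,000,000: 0.14163 × $80,000,000 = $11,330,400.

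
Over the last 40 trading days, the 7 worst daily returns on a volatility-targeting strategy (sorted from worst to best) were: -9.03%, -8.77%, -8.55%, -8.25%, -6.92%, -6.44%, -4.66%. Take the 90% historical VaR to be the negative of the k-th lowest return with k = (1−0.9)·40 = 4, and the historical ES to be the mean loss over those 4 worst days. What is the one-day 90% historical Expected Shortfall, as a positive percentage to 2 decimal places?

The 4 worst returns sum to -34.60%.
ES = −(-34.60%) / 4 = 8.65%.

8.65%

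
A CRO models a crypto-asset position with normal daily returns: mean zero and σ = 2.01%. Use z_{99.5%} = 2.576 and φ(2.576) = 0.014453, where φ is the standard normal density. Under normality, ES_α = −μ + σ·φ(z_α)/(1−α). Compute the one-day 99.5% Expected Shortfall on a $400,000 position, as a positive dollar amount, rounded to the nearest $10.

$23,240

Tail multiplier: φ(z)/(1−α) = 0.014453 / 0.005 = 2.891.
ES = 2.01% × 2.891 = 5.811%.
On $400,000: 0.05811 × $400,000 = $23,244.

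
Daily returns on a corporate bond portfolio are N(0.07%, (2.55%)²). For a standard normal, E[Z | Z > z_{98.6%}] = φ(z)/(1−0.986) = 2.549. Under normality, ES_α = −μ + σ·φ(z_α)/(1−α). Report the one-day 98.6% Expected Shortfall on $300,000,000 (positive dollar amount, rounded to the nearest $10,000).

ES = −(0.07%) + 2.55% × 2.549 = 6.430%.
On $300,000,000: 0.06430 × $300,000,000 = $19,290,000.

$19,290,000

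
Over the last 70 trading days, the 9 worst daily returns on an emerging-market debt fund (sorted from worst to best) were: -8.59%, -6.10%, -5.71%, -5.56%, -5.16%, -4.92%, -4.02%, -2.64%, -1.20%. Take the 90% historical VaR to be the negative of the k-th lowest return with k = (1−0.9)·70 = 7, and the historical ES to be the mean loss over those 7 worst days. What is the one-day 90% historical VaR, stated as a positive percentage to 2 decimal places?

k = 7; the 7th lowest return is -4.02%, so VaR = 4.02%.

4.02%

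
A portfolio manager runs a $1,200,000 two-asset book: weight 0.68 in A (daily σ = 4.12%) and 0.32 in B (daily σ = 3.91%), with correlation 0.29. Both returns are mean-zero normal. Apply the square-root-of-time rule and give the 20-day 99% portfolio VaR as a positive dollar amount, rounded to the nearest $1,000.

σ_p = √(0.68²·4.12² + 0.32²·3.91² + 2·0.29·0.68·0.32·4.12·3.91) = 3.383%.
σ_{20d} = 3.383% × √20 = 15.129%.
z(99%) = 2.326.
VaR = 2.326 × 15.129% = 35.190%; on $1,200,000 that is $422,280.

$422,000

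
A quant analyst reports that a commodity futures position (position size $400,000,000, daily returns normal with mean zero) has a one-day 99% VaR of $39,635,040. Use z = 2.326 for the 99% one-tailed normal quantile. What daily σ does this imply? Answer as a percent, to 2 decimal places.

4.26%

VaR as a fraction: $39,635,040 / $400,000,000 = 9.909%.
σ = VaR / z = 9.909% / 2.326 = 4.260%.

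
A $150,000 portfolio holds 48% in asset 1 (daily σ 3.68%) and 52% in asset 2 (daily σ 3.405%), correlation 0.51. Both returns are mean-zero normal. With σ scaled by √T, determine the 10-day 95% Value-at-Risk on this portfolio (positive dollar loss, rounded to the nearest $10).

$23,980

σ_p = √(0.48²·3.68² + 0.52²·3.405² + 2·0.51·0.48·0.52·3.68·3.405) = 3.073%.
σ_{10d} = 3.073% × √10 = 9.718%.
z(95%) = 1.645.
VaR = 1.645 × 9.718% = 15.986%; on $150,000 that is $23,979.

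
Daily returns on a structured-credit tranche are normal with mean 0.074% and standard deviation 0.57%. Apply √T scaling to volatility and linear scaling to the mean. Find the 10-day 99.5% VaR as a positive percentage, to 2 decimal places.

At 99.5%, z = 2.576.
σ_{10d} = 0.57% × √10 = 1.802%; μ_{10d} = 10 × 0.074% = 0.740%.
VaR = −(0.740%) + 2.576 × 1.802% = 3.902%.

3.90%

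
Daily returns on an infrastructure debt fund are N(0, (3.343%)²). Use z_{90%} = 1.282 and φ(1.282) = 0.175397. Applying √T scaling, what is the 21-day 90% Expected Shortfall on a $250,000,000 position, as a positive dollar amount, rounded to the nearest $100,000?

σ_{21d} = 3.343% × √21 = 15.320%.
ES multiplier = φ(z)/(1−α) = 0.175397/0.1 = 1.754.
ES = 15.320% × 1.754 = 26.871%; on $250,000,000: $67,177,500.

$67,200,000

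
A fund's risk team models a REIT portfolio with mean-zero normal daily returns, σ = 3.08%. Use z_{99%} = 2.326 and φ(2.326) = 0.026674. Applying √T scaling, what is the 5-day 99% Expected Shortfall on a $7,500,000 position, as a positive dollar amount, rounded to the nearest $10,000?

$1,380,000

σ_{5d} = 3.08% × √5 = 6.887%.
ES multiplier = φ(z)/(1−α) = 0.026674/0.01 = 2.667.
ES = 6.887% × 2.667 = 18.368%; on $7,500,000: $1,377,600.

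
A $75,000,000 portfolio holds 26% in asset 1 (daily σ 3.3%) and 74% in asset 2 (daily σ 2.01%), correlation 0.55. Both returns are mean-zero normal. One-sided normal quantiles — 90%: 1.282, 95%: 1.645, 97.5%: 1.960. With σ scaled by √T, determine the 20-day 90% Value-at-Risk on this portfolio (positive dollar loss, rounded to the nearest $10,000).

σ_p = √(0.26²·3.3² + 0.74²·2.01² + 2·0.55·0.26·0.74·3.3·2.01) = 2.086%.
σ_{20d} = 2.086% × √20 = 9.329%.
VaR = 1.282 × 9.329% = 11.960%; on $75,000,000 that is $8,970,000.

$8,970,000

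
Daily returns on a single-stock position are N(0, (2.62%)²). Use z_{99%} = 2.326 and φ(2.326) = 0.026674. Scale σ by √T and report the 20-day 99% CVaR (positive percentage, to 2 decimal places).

31.25%

σ_{20d} = 2.62% × √20 = 11.717%.
ES multiplier = φ(z)/(1−α) = 0.026674/0.01 = 2.667.
ES = 11.717% × 2.667 = 31.249%.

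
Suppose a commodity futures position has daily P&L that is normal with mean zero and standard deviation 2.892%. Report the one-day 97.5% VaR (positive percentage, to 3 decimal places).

5.668%

At 97.5% one-sided, z = 1.960.
VaR = z·σ = 1.960 × 2.892% = 5.668%.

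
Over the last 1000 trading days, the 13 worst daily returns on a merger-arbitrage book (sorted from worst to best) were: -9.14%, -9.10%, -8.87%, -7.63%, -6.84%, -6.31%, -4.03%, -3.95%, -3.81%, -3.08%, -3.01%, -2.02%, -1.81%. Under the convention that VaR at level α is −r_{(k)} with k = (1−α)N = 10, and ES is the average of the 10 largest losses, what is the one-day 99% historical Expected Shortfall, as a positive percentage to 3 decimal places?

6.276%

The 10 worst returns sum to -62.76%.
ES = −(-62.76%) / 10 = 6.276%.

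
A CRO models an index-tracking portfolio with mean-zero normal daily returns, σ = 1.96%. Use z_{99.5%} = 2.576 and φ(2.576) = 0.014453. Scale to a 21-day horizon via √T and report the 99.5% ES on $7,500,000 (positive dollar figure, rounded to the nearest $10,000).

σ_{21d} = 1.96% × √21 = 8.982%.
ES multiplier = φ(z)/(1−α) = 0.014453/0.005 = 2.891.
ES = 8.982% × 2.891 = 25.967%; on $7,500,000: $1,947,525.

$1,950,000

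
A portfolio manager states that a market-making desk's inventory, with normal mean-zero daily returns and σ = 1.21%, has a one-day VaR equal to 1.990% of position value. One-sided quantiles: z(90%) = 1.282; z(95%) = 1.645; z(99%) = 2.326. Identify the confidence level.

Implied z = VaR/σ = 1.990 / 1.21 = 1.645.
This matches z(95%) = 1.645.

95%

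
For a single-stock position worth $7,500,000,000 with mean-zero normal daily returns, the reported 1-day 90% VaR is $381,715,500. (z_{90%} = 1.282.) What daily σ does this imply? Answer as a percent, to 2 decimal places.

VaR as a fraction: $381,715,500 / $7,500,000,000 = 5.090%.
σ = VaR / z = 5.090% / 1.282 = 3.970%.

3.97%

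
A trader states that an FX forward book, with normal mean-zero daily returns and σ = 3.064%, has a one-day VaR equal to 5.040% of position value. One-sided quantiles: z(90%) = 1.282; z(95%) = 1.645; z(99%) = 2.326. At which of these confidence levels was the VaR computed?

Implied z = VaR/σ = 5.040 / 3.064 = 1.645.
This matches z(95%) = 1.645.

95%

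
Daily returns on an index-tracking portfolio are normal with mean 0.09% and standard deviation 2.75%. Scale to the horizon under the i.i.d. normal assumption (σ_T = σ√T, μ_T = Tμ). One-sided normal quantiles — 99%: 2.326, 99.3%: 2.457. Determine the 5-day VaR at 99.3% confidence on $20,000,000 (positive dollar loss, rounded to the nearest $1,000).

$2,932,000

σ_{5d} = 2.75% × √5 = 6.149%; μ_{5d} = 5 × 0.09% = 0.450%.
VaR = −(0.450%) + 2.457 × 6.149% = 14.658%.
On $20,000,000: 0.14658 × $20,000,000 = $2,931,600.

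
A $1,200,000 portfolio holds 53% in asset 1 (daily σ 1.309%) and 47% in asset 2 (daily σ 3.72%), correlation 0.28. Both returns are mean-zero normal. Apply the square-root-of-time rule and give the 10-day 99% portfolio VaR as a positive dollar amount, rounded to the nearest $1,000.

σ_p = √(0.53²·1.309² + 0.47²·3.72² + 2·0.28·0.53·0.47·1.309·3.72) = 2.054%.
σ_{10d} = 2.054% × √10 = 6.495%.
z(99%) = 2.326.
VaR = 2.326 × 6.495% = 15.107%; on $1,200,000 that is $181,284.

$181,000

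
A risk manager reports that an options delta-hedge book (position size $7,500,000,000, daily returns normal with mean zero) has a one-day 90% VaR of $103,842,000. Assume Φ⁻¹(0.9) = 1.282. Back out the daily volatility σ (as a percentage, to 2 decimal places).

1.08%

VaR as a fraction: $103,842,000 / $7,500,000,000 = 1.385%.
σ = VaR / z = 1.385% / 1.282 = 1.080%.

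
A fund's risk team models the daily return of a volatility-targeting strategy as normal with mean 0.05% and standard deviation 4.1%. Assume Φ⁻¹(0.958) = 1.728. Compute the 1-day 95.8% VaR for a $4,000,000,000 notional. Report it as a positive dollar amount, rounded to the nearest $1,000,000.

$281,000,000

VaR = −μ + z·σ = −(0.05%) + 1.728 × 4.1% = 7.035%.
On $4,000,000,000: 0.07035 × $4,000,000,000 = $281,400,000.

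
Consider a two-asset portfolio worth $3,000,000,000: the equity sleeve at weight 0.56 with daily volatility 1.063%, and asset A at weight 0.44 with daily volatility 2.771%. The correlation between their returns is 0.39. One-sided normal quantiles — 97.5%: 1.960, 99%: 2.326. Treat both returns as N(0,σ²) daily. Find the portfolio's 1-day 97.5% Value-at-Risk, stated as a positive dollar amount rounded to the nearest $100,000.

σ_p² = 0.56²·1.063² + 0.44²·2.771² + 2·0.39·0.56·0.44·1.063·2.771 = 2.4070 (%²).
σ_p = √2.4070 = 1.551%.
VaR = 1.960 × 1.551% = 3.040%; on $3,000,000,000 that is $91,200,000.

$91,200,000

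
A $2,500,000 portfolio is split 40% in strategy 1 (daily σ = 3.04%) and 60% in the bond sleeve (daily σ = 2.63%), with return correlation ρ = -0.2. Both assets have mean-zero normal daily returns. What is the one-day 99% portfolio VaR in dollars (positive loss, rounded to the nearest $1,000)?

σ_p² = 0.4²·3.04² + 0.6²·2.63² + 2·-0.2·0.4·0.6·3.04·2.63 = 3.2012 (%²).
σ_p = √3.2012 = 1.789%.
At 99%, z = 2.326.
VaR = 2.326 × 1.789% = 4.161%; on $2,500,000 that is $104,025.

$104,000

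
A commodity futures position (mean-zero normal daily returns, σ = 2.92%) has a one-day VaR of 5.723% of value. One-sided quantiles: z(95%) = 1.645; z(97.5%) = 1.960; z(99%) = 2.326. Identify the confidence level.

Implied z = VaR/σ = 5.723 / 2.92 = 1.960.
This matches z(97.5%) = 1.960.

97.5%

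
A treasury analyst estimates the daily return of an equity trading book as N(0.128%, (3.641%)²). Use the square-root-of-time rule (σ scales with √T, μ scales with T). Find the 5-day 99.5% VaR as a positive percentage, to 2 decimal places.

20.33%

At 99.5%, z = 2.576.
σ_{5d} = 3.641% × √5 = 8.142%; μ_{5d} = 5 × 0.128% = 0.640%.
VaR = −(0.640%) + 2.576 × 8.142% = 20.334%.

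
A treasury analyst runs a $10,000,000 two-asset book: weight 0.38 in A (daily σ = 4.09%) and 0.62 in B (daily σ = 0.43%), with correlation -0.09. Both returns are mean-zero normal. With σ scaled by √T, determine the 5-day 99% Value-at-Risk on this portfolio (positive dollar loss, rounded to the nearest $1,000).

$808,000

σ_p = √(0.38²·4.09² + 0.62²·0.43² + 2·-0.09·0.38·0.62·4.09·0.43) = 1.553%.
σ_{5d} = 1.553% × √5 = 3.473%.
z(99%) = 2.326.
VaR = 2.326 × 3.473% = 8.078%; on $10,000,000 that is $807,800.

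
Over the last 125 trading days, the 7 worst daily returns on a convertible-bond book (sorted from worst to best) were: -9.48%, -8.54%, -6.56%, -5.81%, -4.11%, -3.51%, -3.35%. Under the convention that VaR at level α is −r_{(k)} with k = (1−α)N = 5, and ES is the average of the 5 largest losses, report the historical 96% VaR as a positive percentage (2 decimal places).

k = 5; the 5th lowest return is -4.11%, so VaR = 4.11%.

4.11%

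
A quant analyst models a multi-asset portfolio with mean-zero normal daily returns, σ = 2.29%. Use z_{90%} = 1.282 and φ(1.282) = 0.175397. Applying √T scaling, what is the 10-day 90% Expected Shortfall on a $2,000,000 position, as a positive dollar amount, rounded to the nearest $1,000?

$254,000

σ_{10d} = 2.29% × √10 = 7.242%.
ES multiplier = φ(z)/(1−α) = 0.175397/0.1 = 1.754.
ES = 7.242% × 1.754 = 12.702%; on $2,000,000: $254,040.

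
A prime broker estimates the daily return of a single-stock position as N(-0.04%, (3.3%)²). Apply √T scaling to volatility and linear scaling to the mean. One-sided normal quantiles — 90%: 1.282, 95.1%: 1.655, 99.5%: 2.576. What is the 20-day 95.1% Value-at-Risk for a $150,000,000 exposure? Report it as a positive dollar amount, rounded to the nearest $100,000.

$37,800,000

σ_{20d} = 3.3% × √20 = 14.758%; μ_{20d} = 20 × -0.04% = -0.800%.
VaR = −(-0.800%) + 1.655 × 14.758% = 25.224%.
On $150,000,000: 0.25224 × $150,000,000 = $37,836,000.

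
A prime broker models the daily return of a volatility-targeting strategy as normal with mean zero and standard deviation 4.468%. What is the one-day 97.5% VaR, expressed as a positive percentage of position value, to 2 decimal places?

At 97.5% one-sided, z = 1.960.
VaR = z·σ = 1.960 × 4.468% = 8.757%.

8.76%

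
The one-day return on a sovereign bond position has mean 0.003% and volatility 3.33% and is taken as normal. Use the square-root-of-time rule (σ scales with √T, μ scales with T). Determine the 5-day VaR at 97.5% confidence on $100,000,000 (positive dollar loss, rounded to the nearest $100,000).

At 97.5%, z = 1.960.
σ_{5d} = 3.33% × √5 = 7.446%; μ_{5d} = 5 × 0.003% = 0.015%.
VaR = −(0.015%) + 1.960 × 7.446% = 14.579%.
On $100,000,000: 0.14579 × $100,000,000 = $14,579,000.

$14,600,000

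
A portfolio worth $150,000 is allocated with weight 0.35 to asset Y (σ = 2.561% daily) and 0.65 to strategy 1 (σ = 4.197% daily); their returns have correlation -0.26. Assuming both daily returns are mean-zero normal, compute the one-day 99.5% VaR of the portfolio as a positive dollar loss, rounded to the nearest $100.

$10,200

σ_p² = 0.35²·2.561² + 0.65²·4.197² + 2·-0.26·0.35·0.65·2.561·4.197 = 6.9742 (%²).
σ_p = √6.9742 = 2.641%.
At 99.5%, z = 2.576.
VaR = 2.576 × 2.641% = 6.803%; on $150,000 that is $10,204.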